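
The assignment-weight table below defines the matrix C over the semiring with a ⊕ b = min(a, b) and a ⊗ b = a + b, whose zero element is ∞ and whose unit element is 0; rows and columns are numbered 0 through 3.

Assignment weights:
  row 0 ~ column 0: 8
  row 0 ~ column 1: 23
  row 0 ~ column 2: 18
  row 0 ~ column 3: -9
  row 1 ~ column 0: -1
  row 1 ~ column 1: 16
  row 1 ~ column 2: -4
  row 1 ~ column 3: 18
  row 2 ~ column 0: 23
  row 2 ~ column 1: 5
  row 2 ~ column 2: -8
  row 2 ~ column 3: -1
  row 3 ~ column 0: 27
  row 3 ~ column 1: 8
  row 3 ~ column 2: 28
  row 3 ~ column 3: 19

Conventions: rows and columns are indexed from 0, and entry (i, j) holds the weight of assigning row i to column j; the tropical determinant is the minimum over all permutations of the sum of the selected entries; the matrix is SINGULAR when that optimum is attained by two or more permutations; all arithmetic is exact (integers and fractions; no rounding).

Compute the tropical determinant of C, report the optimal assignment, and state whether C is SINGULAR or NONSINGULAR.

σ = (0, 1, 2, 3): 8 + 16 + (-8) + 19 = 35
σ = (0, 1, 3, 2): 8 + 16 + (-1) + 28 = 51
σ = (0, 2, 1, 3): 8 + (-4) + 5 + 19 = 28
σ = (0, 2, 3, 1): 8 + (-4) + (-1) + 8 = 11
σ = (0, 3, 1, 2): 8 + 18 + 5 + 28 = 59
σ = (0, 3, 2, 1): 8 + 18 + (-8) + 8 = 26
σ = (1, 0, 2, 3): 23 + (-1) + (-8) + 19 = 33
σ = (1, 0, 3, 2): 23 + (-1) + (-1) + 28 = 49
σ = (1, 2, 0, 3): 23 + (-4) + 23 + 19 = 61
σ = (1, 2, 3, 0): 23 + (-4) + (-1) + 27 = 45
σ = (1, 3, 0, 2): 23 + 18 + 23 + 28 = 92
σ = (1, 3, 2, 0): 23 + 18 + (-8) + 27 = 60
σ = (2, 0, 1, 3): 18 + (-1) + 5 + 19 = 41
σ = (2, 0, 3, 1): 18 + (-1) + (-1) + 8 = 24
σ = (2, 1, 0, 3): 18 + 16 + 23 + 19 = 76
σ = (2, 1, 3, 0): 18 + 16 + (-1) + 27 = 60
σ = (2, 3, 0, 1): 18 + 18 + 23 + 8 = 67
σ = (2, 3, 1, 0): 18 + 18 + 5 + 27 = 68
σ = (3, 0, 1, 2): (-9) + (-1) + 5 + 28 = 23
σ = (3, 0, 2, 1): (-9) + (-1) + (-8) + 8 = -10
σ = (3, 1, 0, 2): (-9) + 16 + 23 + 28 = 58
σ = (3, 1, 2, 0): (-9) + 16 + (-8) + 27 = 26
σ = (3, 2, 0, 1): (-9) + (-4) + 23 + 8 = 18
σ = (3, 2, 1, 0): (-9) + (-4) + 5 + 27 = 19
Optimal value attained by: σ = (3, 0, 2, 1).
Answer: det⊕(C) = -10; verdict: NONSINGULAR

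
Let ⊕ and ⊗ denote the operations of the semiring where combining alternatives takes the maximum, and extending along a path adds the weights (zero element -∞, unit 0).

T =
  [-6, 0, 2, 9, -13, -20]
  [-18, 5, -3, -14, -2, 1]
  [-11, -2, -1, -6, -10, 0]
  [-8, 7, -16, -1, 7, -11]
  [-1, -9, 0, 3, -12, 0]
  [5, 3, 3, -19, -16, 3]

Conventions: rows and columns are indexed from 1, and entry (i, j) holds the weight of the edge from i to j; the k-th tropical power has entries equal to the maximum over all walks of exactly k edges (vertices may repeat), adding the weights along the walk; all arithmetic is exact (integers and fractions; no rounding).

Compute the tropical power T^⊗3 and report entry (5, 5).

T^⊗2:
  [1, 16, 1, 8, 16, 2]
  [6, 10, 4, 1, 3, 6]
  [5, 3, 3, -2, 1, 3]
  [6, 12, 7, 10, 6, 8]
  [5, 10, 3, 8, 10, 3]
  [8, 8, 7, 14, 1, 6]
T^⊗3:
  [15, 21, 16, 19, 15, 17]
  [11, 15, 9, 15, 8, 11]
  [8, 8, 7, 14, 5, 6]
  [13, 17, 11, 15, 17, 13]
  [9, 15, 10, 14, 15, 11]
  [11, 21, 10, 17, 21, 9]
Key observation: the optimum is the walk 5->1->4->5, with weight (-1) + 9 + 7 = 15.
Optimal value attained by: walk 5->1->4->5.
Answer: (T^⊗3)[5][5] = 15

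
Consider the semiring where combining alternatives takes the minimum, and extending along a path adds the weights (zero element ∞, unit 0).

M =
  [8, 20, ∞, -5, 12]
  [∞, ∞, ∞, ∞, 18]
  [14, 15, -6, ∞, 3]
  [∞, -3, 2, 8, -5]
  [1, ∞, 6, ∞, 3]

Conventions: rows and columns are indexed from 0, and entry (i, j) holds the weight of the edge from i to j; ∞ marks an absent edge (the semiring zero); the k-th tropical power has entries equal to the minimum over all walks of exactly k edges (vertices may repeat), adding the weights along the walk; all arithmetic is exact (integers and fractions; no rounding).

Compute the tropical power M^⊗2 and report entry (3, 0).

M^⊗2:
  [13, -8, -3, 3, -10]
  [19, ∞, 24, ∞, 21]
  [4, 9, -12, 9, -3]
  [-4, 5, -4, 16, -2]
  [4, 21, 0, -4, 6]
Key observation: the optimum is the walk 3->4->0, with weight (-5) + 1 = -4.
Optimal value attained by: walk 3->4->0.
Answer: (M^⊗2)[3][0] = -4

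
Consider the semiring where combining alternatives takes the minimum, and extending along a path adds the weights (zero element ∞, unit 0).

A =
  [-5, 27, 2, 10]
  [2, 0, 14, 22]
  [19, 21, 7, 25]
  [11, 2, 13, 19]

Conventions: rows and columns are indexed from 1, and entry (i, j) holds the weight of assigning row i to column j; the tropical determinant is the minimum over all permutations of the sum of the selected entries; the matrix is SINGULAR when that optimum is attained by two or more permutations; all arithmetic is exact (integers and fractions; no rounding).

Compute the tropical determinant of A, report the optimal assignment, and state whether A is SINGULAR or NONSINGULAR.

σ = (1, 2, 3, 4): (-5) + 0 + 7 + 19 = 21
σ = (1, 2, 4, 3): (-5) + 0 + 25 + 13 = 33
σ = (1, 3, 2, 4): (-5) + 14 + 21 + 19 = 49
σ = (1, 3, 4, 2): (-5) + 14 + 25 + 2 = 36
σ = (1, 4, 2, 3): (-5) + 22 + 21 + 13 = 51
σ = (1, 4, 3, 2): (-5) + 22 + 7 + 2 = 26
σ = (2, 1, 3, 4): 27 + 2 + 7 + 19 = 55
σ = (2, 1, 4, 3): 27 + 2 + 25 + 13 = 67
σ = (2, 3, 1, 4): 27 + 14 + 19 + 19 = 79
σ = (2, 3, 4, 1): 27 + 14 + 25 + 11 = 77
σ = (2, 4, 1, 3): 27 + 22 + 19 + 13 = 81
σ = (2, 4, 3, 1): 27 + 22 + 7 + 11 = 67
σ = (3, 1, 2, 4): 2 + 2 + 21 + 19 = 44
σ = (3, 1, 4, 2): 2 + 2 + 25 + 2 = 31
σ = (3, 2, 1, 4): 2 + 0 + 19 + 19 = 40
σ = (3, 2, 4, 1): 2 + 0 + 25 + 11 = 38
σ = (3, 4, 1, 2): 2 + 22 + 19 + 2 = 45
σ = (3, 4, 2, 1): 2 + 22 + 21 + 11 = 56
σ = (4, 1, 2, 3): 10 + 2 + 21 + 13 = 46
σ = (4, 1, 3, 2): 10 + 2 + 7 + 2 = 21
σ = (4, 2, 1, 3): 10 + 0 + 19 + 13 = 42
σ = (4, 2, 3, 1): 10 + 0 + 7 + 11 = 28
σ = (4, 3, 1, 2): 10 + 14 + 19 + 2 = 45
σ = (4, 3, 2, 1): 10 + 14 + 21 + 11 = 56
Optimal value attained by: σ = (1, 2, 3, 4).
Answer: det⊕(A) = 21; verdict: SINGULAR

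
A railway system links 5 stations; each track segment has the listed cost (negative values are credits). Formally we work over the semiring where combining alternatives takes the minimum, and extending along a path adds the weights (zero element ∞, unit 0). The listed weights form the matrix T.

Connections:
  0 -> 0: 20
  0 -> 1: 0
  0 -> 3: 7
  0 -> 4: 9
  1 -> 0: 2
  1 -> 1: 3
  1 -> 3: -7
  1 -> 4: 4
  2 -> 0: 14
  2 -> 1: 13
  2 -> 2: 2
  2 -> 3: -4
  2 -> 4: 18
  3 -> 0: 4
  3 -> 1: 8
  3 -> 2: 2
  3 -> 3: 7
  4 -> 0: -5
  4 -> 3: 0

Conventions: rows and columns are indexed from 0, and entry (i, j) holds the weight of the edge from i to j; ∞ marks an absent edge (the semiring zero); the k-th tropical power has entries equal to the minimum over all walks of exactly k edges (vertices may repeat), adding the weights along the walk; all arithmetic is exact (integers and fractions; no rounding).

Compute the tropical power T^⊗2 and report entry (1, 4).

T^⊗2:
  [2, 3, 9, -7, 4]
  [-3, 1, -5, -4, 7]
  [0, 4, -2, -2, 17]
  [10, 4, 4, -2, 12]
  [4, -5, 2, 2, 4]
Key observation: the optimum is the walk 1->1->4, with weight 3 + 4 = 7.
Optimal value attained by: walk 1->1->4.
Answer: (T^⊗2)[1][4] = 7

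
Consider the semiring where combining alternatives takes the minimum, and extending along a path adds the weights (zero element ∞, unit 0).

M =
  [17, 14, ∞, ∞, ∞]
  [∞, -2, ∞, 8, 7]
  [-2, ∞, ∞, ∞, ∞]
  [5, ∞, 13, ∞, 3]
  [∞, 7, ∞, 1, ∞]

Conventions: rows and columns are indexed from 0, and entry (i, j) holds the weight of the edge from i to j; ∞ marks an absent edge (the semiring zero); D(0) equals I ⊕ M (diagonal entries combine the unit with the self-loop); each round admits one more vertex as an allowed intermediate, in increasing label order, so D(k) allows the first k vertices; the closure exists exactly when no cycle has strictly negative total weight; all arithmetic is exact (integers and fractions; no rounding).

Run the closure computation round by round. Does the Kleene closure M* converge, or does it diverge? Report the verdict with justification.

Detection: at round 0, diagonal entry (1, 1) turns strictly negative.
Key observation: the cycle 1->1 has total weight (-2), which is strictly negative.
Answer: DIVERGES — negative cycle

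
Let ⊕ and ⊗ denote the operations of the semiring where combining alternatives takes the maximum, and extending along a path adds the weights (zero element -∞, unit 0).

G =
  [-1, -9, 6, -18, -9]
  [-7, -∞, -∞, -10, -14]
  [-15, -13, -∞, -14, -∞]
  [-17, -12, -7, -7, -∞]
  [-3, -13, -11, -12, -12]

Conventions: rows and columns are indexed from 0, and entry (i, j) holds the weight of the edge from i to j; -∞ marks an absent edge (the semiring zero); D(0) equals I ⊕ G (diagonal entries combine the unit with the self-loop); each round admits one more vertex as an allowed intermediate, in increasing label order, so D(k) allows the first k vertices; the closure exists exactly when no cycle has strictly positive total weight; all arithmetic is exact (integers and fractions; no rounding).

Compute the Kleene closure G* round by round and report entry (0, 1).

D(0):
  [0, -9, 6, -18, -9]
  [-7, 0, -∞, -10, -14]
  [-15, -13, 0, -14, -∞]
  [-17, -12, -7, 0, -∞]
  [-3, -13, -11, -12, 0]
D(1):
  [0, -9, 6, -18, -9]
  [-7, 0, -1, -10, -14]
  [-15, -13, 0, -14, -24]
  [-17, -12, -7, 0, -26]
  [-3, -12, 3, -12, 0]
D(2):
  [0, -9, 6, -18, -9]
  [-7, 0, -1, -10, -14]
  [-15, -13, 0, -14, -24]
  [-17, -12, -7, 0, -26]
  [-3, -12, 3, -12, 0]
D(3):
  [0, -7, 6, -8, -9]
  [-7, 0, -1, -10, -14]
  [-15, -13, 0, -14, -24]
  [-17, -12, -7, 0, -26]
  [-3, -10, 3, -11, 0]
D(4):
  [0, -7, 6, -8, -9]
  [-7, 0, -1, -10, -14]
  [-15, -13, 0, -14, -24]
  [-17, -12, -7, 0, -26]
  [-3, -10, 3, -11, 0]
D(5):
  [0, -7, 6, -8, -9]
  [-7, 0, -1, -10, -14]
  [-15, -13, 0, -14, -24]
  [-17, -12, -7, 0, -26]
  [-3, -10, 3, -11, 0]
Answer: G*[0][1] = -7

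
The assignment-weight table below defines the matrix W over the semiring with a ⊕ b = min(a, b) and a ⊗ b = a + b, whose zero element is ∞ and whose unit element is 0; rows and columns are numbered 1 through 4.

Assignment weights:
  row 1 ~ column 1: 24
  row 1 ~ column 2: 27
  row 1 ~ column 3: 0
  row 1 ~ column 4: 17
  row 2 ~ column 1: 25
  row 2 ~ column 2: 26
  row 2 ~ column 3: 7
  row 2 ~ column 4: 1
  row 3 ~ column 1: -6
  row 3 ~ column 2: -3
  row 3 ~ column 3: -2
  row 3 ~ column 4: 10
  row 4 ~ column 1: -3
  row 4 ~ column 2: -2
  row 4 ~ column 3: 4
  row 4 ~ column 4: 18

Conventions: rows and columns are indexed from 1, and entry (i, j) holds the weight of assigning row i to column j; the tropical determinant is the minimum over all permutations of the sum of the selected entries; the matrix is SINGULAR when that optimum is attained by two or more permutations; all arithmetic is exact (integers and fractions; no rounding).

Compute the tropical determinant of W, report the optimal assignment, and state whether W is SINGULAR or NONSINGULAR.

σ = (1, 2, 3, 4): 24 + 26 + (-2) + 18 = 66
σ = (1, 2, 4, 3): 24 + 26 + 10 + 4 = 64
σ = (1, 3, 2, 4): 24 + 7 + (-3) + 18 = 46
σ = (1, 3, 4, 2): 24 + 7 + 10 + (-2) = 39
σ = (1, 4, 2, 3): 24 + 1 + (-3) + 4 = 26
σ = (1, 4, 3, 2): 24 + 1 + (-2) + (-2) = 21
σ = (2, 1, 3, 4): 27 + 25 + (-2) + 18 = 68
σ = (2, 1, 4, 3): 27 + 25 + 10 + 4 = 66
σ = (2, 3, 1, 4): 27 + 7 + (-6) + 18 = 46
σ = (2, 3, 4, 1): 27 + 7 + 10 + (-3) = 41
σ = (2, 4, 1, 3): 27 + 1 + (-6) + 4 = 26
σ = (2, 4, 3, 1): 27 + 1 + (-2) + (-3) = 23
σ = (3, 1, 2, 4): 0 + 25 + (-3) + 18 = 40
σ = (3, 1, 4, 2): 0 + 25 + 10 + (-2) = 33
σ = (3, 2, 1, 4): 0 + 26 + (-6) + 18 = 38
σ = (3, 2, 4, 1): 0 + 26 + 10 + (-3) = 33
σ = (3, 4, 1, 2): 0 + 1 + (-6) + (-2) = -7
σ = (3, 4, 2, 1): 0 + 1 + (-3) + (-3) = -5
σ = (4, 1, 2, 3): 17 + 25 + (-3) + 4 = 43
σ = (4, 1, 3, 2): 17 + 25 + (-2) + (-2) = 38
σ = (4, 2, 1, 3): 17 + 26 + (-6) + 4 = 41
σ = (4, 2, 3, 1): 17 + 26 + (-2) + (-3) = 38
σ = (4, 3, 1, 2): 17 + 7 + (-6) + (-2) = 16
σ = (4, 3, 2, 1): 17 + 7 + (-3) + (-3) = 18
Optimal value attained by: σ = (3, 4, 1, 2).
Answer: det⊕(W) = -7; verdict: NONSINGULAR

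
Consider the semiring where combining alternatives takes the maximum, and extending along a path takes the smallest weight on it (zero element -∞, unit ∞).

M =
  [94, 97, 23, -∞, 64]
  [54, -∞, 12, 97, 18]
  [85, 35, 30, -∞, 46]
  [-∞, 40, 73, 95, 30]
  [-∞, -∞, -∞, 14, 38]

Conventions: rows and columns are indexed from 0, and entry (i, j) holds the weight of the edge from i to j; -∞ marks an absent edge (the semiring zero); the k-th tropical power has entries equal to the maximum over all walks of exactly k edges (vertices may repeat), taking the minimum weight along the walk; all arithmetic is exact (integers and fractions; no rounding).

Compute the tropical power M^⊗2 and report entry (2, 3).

M^⊗2:
  [94, 94, 23, 97, 64]
  [54, 54, 73, 95, 54]
  [85, 85, 30, 35, 64]
  [73, 40, 73, 95, 46]
  [-∞, 14, 14, 14, 38]
Key observation: the optimum is the walk 2->1->3, with weight 35 min 97 = 35.
Optimal value attained by: walk 2->1->3.
Answer: (M^⊗2)[2][3] = 35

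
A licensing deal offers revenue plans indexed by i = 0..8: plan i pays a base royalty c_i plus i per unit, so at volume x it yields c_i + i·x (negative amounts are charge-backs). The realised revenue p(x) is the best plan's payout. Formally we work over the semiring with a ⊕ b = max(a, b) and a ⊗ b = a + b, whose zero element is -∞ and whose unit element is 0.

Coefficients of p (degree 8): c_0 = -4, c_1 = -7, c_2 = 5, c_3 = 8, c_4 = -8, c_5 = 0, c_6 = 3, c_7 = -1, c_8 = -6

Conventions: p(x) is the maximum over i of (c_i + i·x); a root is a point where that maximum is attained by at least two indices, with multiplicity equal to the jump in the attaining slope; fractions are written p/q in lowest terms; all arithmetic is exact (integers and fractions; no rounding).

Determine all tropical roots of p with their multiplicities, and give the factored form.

hull edge (i=0, c=-4) to (i=2, c=5): slope 9/2, span 2
hull edge (i=2, c=5) to (i=3, c=8): slope 3, span 1
hull edge (i=3, c=8) to (i=6, c=3): slope -5/3, span 3
hull edge (i=6, c=3) to (i=7, c=-1): slope -4, span 1
hull edge (i=7, c=-1) to (i=8, c=-6): slope -5, span 1
Factored form: p(x) = -6 ⊗ (x ⊕ (-9/2)) ⊗ (x ⊕ (-9/2)) ⊗ (x ⊕ (-3)) ⊗ (x ⊕ 5/3) ⊗ (x ⊕ 5/3) ⊗ (x ⊕ 5/3) ⊗ (x ⊕ 4) ⊗ (x ⊕ 5)
Answer: roots = -9/2 (mult 2), -3 (mult 1), 5/3 (mult 3), 4 (mult 1), 5 (mult 1)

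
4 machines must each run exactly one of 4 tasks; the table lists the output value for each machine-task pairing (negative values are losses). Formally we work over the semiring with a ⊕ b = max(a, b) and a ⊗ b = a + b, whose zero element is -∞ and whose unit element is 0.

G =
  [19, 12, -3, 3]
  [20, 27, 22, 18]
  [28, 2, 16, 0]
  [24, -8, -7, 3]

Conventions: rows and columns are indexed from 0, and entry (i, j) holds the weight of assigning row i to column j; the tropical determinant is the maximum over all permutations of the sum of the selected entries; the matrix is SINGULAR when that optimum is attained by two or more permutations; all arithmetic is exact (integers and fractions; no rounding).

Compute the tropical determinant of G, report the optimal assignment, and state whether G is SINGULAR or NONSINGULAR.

σ = (0, 1, 2, 3): 19 + 27 + 16 + 3 = 65
σ = (0, 1, 3, 2): 19 + 27 + 0 + (-7) = 39
σ = (0, 2, 1, 3): 19 + 22 + 2 + 3 = 46
σ = (0, 2, 3, 1): 19 + 22 + 0 + (-8) = 33
σ = (0, 3, 1, 2): 19 + 18 + 2 + (-7) = 32
σ = (0, 3, 2, 1): 19 + 18 + 16 + (-8) = 45
σ = (1, 0, 2, 3): 12 + 20 + 16 + 3 = 51
σ = (1, 0, 3, 2): 12 + 20 + 0 + (-7) = 25
σ = (1, 2, 0, 3): 12 + 22 + 28 + 3 = 65
σ = (1, 2, 3, 0): 12 + 22 + 0 + 24 = 58
σ = (1, 3, 0, 2): 12 + 18 + 28 + (-7) = 51
σ = (1, 3, 2, 0): 12 + 18 + 16 + 24 = 70
σ = (2, 0, 1, 3): (-3) + 20 + 2 + 3 = 22
σ = (2, 0, 3, 1): (-3) + 20 + 0 + (-8) = 9
σ = (2, 1, 0, 3): (-3) + 27 + 28 + 3 = 55
σ = (2, 1, 3, 0): (-3) + 27 + 0 + 24 = 48
σ = (2, 3, 0, 1): (-3) + 18 + 28 + (-8) = 35
σ = (2, 3, 1, 0): (-3) + 18 + 2 + 24 = 41
σ = (3, 0, 1, 2): 3 + 20 + 2 + (-7) = 18
σ = (3, 0, 2, 1): 3 + 20 + 16 + (-8) = 31
σ = (3, 1, 0, 2): 3 + 27 + 28 + (-7) = 51
σ = (3, 1, 2, 0): 3 + 27 + 16 + 24 = 70
σ = (3, 2, 0, 1): 3 + 22 + 28 + (-8) = 45
σ = (3, 2, 1, 0): 3 + 22 + 2 + 24 = 51
Optimal value attained by: σ = (1, 3, 2, 0).
Answer: det⊕(G) = 70; verdict: SINGULAR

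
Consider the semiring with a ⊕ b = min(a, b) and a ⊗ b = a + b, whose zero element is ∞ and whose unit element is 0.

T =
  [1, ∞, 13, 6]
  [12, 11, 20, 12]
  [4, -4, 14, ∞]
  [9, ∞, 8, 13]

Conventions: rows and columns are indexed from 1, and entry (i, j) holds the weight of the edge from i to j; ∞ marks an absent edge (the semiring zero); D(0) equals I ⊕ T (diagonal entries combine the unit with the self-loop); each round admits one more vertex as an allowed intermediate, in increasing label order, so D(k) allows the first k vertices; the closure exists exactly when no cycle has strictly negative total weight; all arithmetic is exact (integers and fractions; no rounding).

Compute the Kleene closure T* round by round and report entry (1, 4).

D(0):
  [0, ∞, 13, 6]
  [12, 0, 20, 12]
  [4, -4, 0, ∞]
  [9, ∞, 8, 0]
D(1):
  [0, ∞, 13, 6]
  [12, 0, 20, 12]
  [4, -4, 0, 10]
  [9, ∞, 8, 0]
D(2):
  [0, ∞, 13, 6]
  [12, 0, 20, 12]
  [4, -4, 0, 8]
  [9, ∞, 8, 0]
D(3):
  [0, 9, 13, 6]
  [12, 0, 20, 12]
  [4, -4, 0, 8]
  [9, 4, 8, 0]
D(4):
  [0, 9, 13, 6]
  [12, 0, 20, 12]
  [4, -4, 0, 8]
  [9, 4, 8, 0]
Answer: T*[1][4] = 6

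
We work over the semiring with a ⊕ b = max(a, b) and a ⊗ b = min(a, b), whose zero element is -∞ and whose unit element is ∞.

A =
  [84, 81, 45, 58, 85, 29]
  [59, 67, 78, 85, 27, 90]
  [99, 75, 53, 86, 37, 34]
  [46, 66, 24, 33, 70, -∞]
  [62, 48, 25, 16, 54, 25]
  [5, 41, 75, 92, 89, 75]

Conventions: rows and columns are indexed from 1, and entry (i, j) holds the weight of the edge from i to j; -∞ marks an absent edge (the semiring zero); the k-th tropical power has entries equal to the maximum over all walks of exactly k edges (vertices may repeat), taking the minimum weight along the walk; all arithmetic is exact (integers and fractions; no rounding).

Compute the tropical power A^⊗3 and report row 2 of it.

A^⊗2:
  [84, 81, 78, 81, 84, 81]
  [78, 75, 75, 90, 89, 75]
  [84, 81, 75, 75, 85, 75]
  [62, 66, 66, 66, 54, 66]
  [62, 62, 48, 58, 62, 48]
  [75, 75, 75, 75, 75, 75]
A^⊗3:
  [84, 81, 78, 81, 84, 81]
  [78, 78, 75, 75, 78, 75]
  [84, 81, 78, 81, 84, 81]
  [66, 66, 66, 66, 66, 66]
  [62, 62, 62, 62, 62, 62]
  [75, 75, 75, 75, 75, 75]
Answer: row 2 of A^⊗3 = [78, 78, 75, 75, 78, 75]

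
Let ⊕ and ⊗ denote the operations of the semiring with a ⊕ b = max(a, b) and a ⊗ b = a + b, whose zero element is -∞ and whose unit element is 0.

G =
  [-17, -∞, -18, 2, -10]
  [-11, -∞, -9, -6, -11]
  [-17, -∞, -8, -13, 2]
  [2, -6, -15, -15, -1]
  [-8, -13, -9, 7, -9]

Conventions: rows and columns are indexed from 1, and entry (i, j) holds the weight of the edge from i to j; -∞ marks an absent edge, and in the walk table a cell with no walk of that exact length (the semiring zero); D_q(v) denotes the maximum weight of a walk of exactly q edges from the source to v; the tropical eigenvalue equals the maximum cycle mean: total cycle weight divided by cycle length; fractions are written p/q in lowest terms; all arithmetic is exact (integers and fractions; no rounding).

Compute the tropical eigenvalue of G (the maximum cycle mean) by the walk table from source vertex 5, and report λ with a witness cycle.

q=0: [-∞, -∞, -∞, -∞, 0]
q=1: [-8, -13, -9, 7, -9]
q=2: [9, 1, -8, -2, 6]
q=3: [0, -7, -3, 13, -1]
q=4: [15, 7, -2, 6, 12]
q=5: [8, 0, 3, 19, 5]
Optimal cycle mean attained by: cycle 4->5->4, total (-1) + 7, length 2.
Answer: λ = 3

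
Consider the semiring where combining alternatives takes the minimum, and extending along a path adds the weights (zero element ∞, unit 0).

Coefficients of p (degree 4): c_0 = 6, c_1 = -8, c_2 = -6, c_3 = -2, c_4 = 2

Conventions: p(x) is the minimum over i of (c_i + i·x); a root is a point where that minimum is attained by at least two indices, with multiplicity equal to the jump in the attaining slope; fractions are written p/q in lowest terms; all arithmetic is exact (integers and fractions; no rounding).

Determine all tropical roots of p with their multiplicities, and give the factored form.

hull edge (i=0, c=6) to (i=1, c=-8): slope -14, span 1
hull edge (i=1, c=-8) to (i=2, c=-6): slope 2, span 1
hull edge (i=2, c=-6) to (i=4, c=2): slope 4, span 2
Factored form: p(x) = 2 ⊗ (x ⊕ (-4)) ⊗ (x ⊕ (-4)) ⊗ (x ⊕ (-2)) ⊗ (x ⊕ 14)
Answer: roots = -4 (mult 2), -2 (mult 1), 14 (mult 1)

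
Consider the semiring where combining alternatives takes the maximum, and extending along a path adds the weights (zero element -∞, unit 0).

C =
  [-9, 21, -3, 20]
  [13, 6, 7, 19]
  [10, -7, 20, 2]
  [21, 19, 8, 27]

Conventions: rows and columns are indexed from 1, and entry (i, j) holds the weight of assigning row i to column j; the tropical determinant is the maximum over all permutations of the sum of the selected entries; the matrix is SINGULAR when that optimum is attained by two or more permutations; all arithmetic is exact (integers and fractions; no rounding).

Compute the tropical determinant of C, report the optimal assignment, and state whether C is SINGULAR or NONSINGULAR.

σ = (1, 2, 3, 4): (-9) + 6 + 20 + 27 = 44
σ = (1, 2, 4, 3): (-9) + 6 + 2 + 8 = 7
σ = (1, 3, 2, 4): (-9) + 7 + (-7) + 27 = 18
σ = (1, 3, 4, 2): (-9) + 7 + 2 + 19 = 19
σ = (1, 4, 2, 3): (-9) + 19 + (-7) + 8 = 11
σ = (1, 4, 3, 2): (-9) + 19 + 20 + 19 = 49
σ = (2, 1, 3, 4): 21 + 13 + 20 + 27 = 81
σ = (2, 1, 4, 3): 21 + 13 + 2 + 8 = 44
σ = (2, 3, 1, 4): 21 + 7 + 10 + 27 = 65
σ = (2, 3, 4, 1): 21 + 7 + 2 + 21 = 51
σ = (2, 4, 1, 3): 21 + 19 + 10 + 8 = 58
σ = (2, 4, 3, 1): 21 + 19 + 20 + 21 = 81
σ = (3, 1, 2, 4): (-3) + 13 + (-7) + 27 = 30
σ = (3, 1, 4, 2): (-3) + 13 + 2 + 19 = 31
σ = (3, 2, 1, 4): (-3) + 6 + 10 + 27 = 40
σ = (3, 2, 4, 1): (-3) + 6 + 2 + 21 = 26
σ = (3, 4, 1, 2): (-3) + 19 + 10 + 19 = 45
σ = (3, 4, 2, 1): (-3) + 19 + (-7) + 21 = 30
σ = (4, 1, 2, 3): 20 + 13 + (-7) + 8 = 34
σ = (4, 1, 3, 2): 20 + 13 + 20 + 19 = 72
σ = (4, 2, 1, 3): 20 + 6 + 10 + 8 = 44
σ = (4, 2, 3, 1): 20 + 6 + 20 + 21 = 67
σ = (4, 3, 1, 2): 20 + 7 + 10 + 19 = 56
σ = (4, 3, 2, 1): 20 + 7 + (-7) + 21 = 41
Optimal value attained by: σ = (2, 1, 3, 4).
Answer: det⊕(C) = 81; verdict: SINGULAR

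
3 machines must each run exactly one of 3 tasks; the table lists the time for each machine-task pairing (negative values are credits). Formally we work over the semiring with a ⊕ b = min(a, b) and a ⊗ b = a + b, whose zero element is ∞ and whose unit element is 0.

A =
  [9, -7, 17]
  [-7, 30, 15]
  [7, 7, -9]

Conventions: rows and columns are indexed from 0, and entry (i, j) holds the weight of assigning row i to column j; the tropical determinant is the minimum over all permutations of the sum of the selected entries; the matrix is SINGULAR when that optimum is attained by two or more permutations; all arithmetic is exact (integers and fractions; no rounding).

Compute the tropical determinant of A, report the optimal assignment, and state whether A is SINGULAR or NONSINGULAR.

σ = (0, 1, 2): 9 + 30 + (-9) = 30
σ = (0, 2, 1): 9 + 15 + 7 = 31
σ = (1, 0, 2): (-7) + (-7) + (-9) = -23
σ = (1, 2, 0): (-7) + 15 + 7 = 15
σ = (2, 0, 1): 17 + (-7) + 7 = 17
σ = (2, 1, 0): 17 + 30 + 7 = 54
Optimal value attained by: σ = (1, 0, 2).
Answer: det⊕(A) = -23; verdict: NONSINGULAR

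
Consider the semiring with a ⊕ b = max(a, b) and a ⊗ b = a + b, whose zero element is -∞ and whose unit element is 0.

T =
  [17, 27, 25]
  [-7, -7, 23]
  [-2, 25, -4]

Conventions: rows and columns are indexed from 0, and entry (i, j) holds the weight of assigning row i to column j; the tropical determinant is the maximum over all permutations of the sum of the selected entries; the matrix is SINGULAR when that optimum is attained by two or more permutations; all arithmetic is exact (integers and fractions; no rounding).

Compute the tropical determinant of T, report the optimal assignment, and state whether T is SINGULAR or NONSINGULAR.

σ = (0, 1, 2): 17 + (-7) + (-4) = 6
σ = (0, 2, 1): 17 + 23 + 25 = 65
σ = (1, 0, 2): 27 + (-7) + (-4) = 16
σ = (1, 2, 0): 27 + 23 + (-2) = 48
σ = (2, 0, 1): 25 + (-7) + 25 = 43
σ = (2, 1, 0): 25 + (-7) + (-2) = 16
Optimal value attained by: σ = (0, 2, 1).
Answer: det⊕(T) = 65; verdict: NONSINGULAR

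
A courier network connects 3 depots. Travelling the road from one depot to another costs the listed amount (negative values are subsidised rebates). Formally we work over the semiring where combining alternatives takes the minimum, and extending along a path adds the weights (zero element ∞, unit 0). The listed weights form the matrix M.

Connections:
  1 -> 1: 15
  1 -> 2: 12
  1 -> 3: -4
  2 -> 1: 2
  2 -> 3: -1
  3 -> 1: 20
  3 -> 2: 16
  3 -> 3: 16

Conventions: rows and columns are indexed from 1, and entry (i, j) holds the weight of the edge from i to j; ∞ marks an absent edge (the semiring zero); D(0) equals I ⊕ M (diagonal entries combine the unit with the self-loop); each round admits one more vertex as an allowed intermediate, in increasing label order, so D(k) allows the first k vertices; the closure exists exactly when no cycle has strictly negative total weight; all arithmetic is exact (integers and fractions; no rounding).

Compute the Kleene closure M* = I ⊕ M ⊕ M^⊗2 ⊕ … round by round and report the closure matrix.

D(0):
  [0, 12, -4]
  [2, 0, -1]
  [20, 16, 0]
D(1):
  [0, 12, -4]
  [2, 0, -2]
  [20, 16, 0]
D(2):
  [0, 12, -4]
  [2, 0, -2]
  [18, 16, 0]
D(3):
  [0, 12, -4]
  [2, 0, -2]
  [18, 16, 0]
Answer: M* = [[0, 12, -4], [2, 0, -2], [18, 16, 0]]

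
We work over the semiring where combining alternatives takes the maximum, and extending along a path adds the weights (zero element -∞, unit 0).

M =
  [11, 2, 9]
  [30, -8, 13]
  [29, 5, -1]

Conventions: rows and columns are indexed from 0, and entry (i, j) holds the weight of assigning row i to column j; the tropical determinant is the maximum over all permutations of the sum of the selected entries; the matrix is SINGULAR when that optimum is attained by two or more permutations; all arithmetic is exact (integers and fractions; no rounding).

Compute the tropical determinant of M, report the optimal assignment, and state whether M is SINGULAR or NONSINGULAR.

σ = (0, 1, 2): 11 + (-8) + (-1) = 2
σ = (0, 2, 1): 11 + 13 + 5 = 29
σ = (1, 0, 2): 2 + 30 + (-1) = 31
σ = (1, 2, 0): 2 + 13 + 29 = 44
σ = (2, 0, 1): 9 + 30 + 5 = 44
σ = (2, 1, 0): 9 + (-8) + 29 = 30
Optimal value attained by: σ = (1, 2, 0).
Answer: det⊕(M) = 44; verdict: SINGULAR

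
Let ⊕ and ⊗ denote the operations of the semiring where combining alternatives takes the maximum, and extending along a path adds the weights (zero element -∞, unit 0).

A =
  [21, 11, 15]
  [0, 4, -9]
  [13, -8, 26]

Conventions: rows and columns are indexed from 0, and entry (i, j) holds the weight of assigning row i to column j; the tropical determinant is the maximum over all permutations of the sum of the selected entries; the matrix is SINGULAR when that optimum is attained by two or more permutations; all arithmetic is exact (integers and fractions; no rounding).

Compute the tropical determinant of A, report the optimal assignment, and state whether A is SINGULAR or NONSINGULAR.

σ = (0, 1, 2): 21 + 4 + 26 = 51
σ = (0, 2, 1): 21 + (-9) + (-8) = 4
σ = (1, 0, 2): 11 + 0 + 26 = 37
σ = (1, 2, 0): 11 + (-9) + 13 = 15
σ = (2, 0, 1): 15 + 0 + (-8) = 7
σ = (2, 1, 0): 15 + 4 + 13 = 32
Optimal value attained by: σ = (0, 1, 2).
Answer: det⊕(A) = 51; verdict: NONSINGULAR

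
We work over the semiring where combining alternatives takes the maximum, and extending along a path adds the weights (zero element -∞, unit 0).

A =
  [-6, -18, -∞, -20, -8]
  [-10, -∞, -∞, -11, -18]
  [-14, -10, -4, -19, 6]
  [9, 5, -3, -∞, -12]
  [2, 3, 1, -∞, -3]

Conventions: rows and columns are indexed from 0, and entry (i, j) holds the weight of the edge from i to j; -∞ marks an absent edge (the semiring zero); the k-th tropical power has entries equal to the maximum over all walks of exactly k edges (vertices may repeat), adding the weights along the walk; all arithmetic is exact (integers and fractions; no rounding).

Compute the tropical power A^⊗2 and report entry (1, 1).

A^⊗2:
  [-6, -5, -7, -26, -11]
  [-2, -6, -14, -30, -18]
  [8, 9, 7, -21, 3]
  [3, -9, -7, -6, 3]
  [-1, 0, -2, -8, 7]
Key observation: the optimum is the walk 1->3->1, with weight (-11) + 5 = -6.
Optimal value attained by: walk 1->3->1.
Answer: (A^⊗2)[1][1] = -6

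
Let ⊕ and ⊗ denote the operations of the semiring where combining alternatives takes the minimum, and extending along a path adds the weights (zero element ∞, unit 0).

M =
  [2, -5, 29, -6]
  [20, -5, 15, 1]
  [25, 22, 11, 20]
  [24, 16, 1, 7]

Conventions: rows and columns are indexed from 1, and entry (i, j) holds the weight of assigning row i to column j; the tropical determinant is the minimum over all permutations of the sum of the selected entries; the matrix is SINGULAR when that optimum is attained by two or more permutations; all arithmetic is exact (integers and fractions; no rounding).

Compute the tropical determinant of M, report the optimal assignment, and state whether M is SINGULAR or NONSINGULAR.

σ = (1, 2, 3, 4): 2 + (-5) + 11 + 7 = 15
σ = (1, 2, 4, 3): 2 + (-5) + 20 + 1 = 18
σ = (1, 3, 2, 4): 2 + 15 + 22 + 7 = 46
σ = (1, 3, 4, 2): 2 + 15 + 20 + 16 = 53
σ = (1, 4, 2, 3): 2 + 1 + 22 + 1 = 26
σ = (1, 4, 3, 2): 2 + 1 + 11 + 16 = 30
σ = (2, 1, 3, 4): (-5) + 20 + 11 + 7 = 33
σ = (2, 1, 4, 3): (-5) + 20 + 20 + 1 = 36
σ = (2, 3, 1, 4): (-5) + 15 + 25 + 7 = 42
σ = (2, 3, 4, 1): (-5) + 15 + 20 + 24 = 54
σ = (2, 4, 1, 3): (-5) + 1 + 25 + 1 = 22
σ = (2, 4, 3, 1): (-5) + 1 + 11 + 24 = 31
σ = (3, 1, 2, 4): 29 + 20 + 22 + 7 = 78
σ = (3, 1, 4, 2): 29 + 20 + 20 + 16 = 85
σ = (3, 2, 1, 4): 29 + (-5) + 25 + 7 = 56
σ = (3, 2, 4, 1): 29 + (-5) + 20 + 24 = 68
σ = (3, 4, 1, 2): 29 + 1 + 25 + 16 = 71
σ = (3, 4, 2, 1): 29 + 1 + 22 + 24 = 76
σ = (4, 1, 2, 3): (-6) + 20 + 22 + 1 = 37
σ = (4, 1, 3, 2): (-6) + 20 + 11 + 16 = 41
σ = (4, 2, 1, 3): (-6) + (-5) + 25 + 1 = 15
σ = (4, 2, 3, 1): (-6) + (-5) + 11 + 24 = 24
σ = (4, 3, 1, 2): (-6) + 15 + 25 + 16 = 50
σ = (4, 3, 2, 1): (-6) + 15 + 22 + 24 = 55
Optimal value attained by: σ = (1, 2, 3, 4).
Answer: det⊕(M) = 15; verdict: SINGULAR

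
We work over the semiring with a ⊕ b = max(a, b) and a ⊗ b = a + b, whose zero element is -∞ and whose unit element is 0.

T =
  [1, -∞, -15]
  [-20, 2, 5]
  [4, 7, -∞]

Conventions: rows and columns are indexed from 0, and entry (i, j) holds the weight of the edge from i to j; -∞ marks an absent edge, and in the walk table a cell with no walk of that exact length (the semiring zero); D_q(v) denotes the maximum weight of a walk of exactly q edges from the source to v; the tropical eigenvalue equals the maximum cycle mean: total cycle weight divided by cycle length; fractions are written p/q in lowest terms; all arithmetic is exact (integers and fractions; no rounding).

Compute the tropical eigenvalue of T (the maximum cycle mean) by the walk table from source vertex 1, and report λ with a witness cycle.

q=0: [-∞, 0, -∞]
q=1: [-20, 2, 5]
q=2: [9, 12, 7]
q=3: [11, 14, 17]
Optimal cycle mean attained by: cycle 1->2->1, total 5 + 7, length 2.
Answer: λ = 6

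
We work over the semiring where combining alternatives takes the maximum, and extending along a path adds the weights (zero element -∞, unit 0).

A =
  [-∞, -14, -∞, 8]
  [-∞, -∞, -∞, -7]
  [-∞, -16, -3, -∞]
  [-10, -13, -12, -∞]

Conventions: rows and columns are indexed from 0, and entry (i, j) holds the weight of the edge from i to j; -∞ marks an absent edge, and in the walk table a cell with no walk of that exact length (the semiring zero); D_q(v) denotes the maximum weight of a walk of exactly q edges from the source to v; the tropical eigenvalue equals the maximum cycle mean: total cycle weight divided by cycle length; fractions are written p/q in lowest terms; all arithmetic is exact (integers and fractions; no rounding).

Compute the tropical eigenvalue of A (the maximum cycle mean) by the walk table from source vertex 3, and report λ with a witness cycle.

q=0: [-∞, -∞, -∞, 0]
q=1: [-10, -13, -12, -∞]
q=2: [-∞, -24, -15, -2]
q=3: [-12, -15, -14, -31]
q=4: [-41, -26, -17, -4]
Optimal cycle mean attained by: cycle 0->3->0, total 8 + (-10), length 2.
Answer: λ = -1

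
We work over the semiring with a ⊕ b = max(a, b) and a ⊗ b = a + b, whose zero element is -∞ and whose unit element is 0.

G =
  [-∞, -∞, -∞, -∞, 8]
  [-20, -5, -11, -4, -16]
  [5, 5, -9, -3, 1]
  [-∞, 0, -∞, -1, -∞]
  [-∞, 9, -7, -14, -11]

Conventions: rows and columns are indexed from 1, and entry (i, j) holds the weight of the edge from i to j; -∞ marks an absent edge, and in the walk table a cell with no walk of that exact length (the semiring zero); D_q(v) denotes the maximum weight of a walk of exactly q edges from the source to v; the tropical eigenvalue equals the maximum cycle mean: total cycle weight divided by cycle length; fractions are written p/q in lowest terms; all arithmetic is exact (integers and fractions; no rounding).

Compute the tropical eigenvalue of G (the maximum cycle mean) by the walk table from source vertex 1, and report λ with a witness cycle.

q=0: [0, -∞, -∞, -∞, -∞]
q=1: [-∞, -∞, -∞, -∞, 8]
q=2: [-∞, 17, 1, -6, -3]
q=3: [6, 12, 6, 13, 2]
q=4: [11, 13, 1, 12, 14]
q=5: [6, 23, 7, 11, 19]
Optimal cycle mean attained by: cycle 1->5->2->3->1, total 8 + 9 + (-11) + 5, length 4.
Answer: λ = 11/4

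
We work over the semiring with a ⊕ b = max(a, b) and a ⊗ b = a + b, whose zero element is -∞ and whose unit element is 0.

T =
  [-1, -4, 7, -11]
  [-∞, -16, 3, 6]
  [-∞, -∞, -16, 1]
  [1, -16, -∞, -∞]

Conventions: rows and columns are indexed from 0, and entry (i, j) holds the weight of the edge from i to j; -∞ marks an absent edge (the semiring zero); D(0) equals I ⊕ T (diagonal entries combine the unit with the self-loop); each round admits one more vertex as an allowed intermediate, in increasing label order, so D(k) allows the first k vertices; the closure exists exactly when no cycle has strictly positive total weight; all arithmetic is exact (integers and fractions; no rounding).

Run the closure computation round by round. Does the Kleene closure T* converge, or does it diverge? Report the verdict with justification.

D(0):
  [0, -4, 7, -11]
  [-∞, 0, 3, 6]
  [-∞, -∞, 0, 1]
  [1, -16, -∞, 0]
D(1):
  [0, -4, 7, -11]
  [-∞, 0, 3, 6]
  [-∞, -∞, 0, 1]
  [1, -3, 8, 0]
Detection: at round 2, diagonal entry (3, 3) turns strictly positive.
Key observation: the cycle 3->0->1->3 has total weight 1 + (-4) + 6, which is strictly positive.
Answer: DIVERGES — positive cycle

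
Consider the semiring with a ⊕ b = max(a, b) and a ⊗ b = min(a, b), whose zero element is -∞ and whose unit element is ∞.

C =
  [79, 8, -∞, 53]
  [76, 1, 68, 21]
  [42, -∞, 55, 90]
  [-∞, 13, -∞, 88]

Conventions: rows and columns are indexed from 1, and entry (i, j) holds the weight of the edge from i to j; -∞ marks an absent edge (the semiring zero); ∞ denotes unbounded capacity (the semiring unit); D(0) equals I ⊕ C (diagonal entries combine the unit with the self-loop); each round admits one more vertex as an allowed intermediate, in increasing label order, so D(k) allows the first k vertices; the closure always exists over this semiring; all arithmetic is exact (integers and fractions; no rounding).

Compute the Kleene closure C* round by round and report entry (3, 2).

D(0):
  [∞, 8, -∞, 53]
  [76, ∞, 68, 21]
  [42, -∞, ∞, 90]
  [-∞, 13, -∞, ∞]
D(1):
  [∞, 8, -∞, 53]
  [76, ∞, 68, 53]
  [42, 8, ∞, 90]
  [-∞, 13, -∞, ∞]
D(2):
  [∞, 8, 8, 53]
  [76, ∞, 68, 53]
  [42, 8, ∞, 90]
  [13, 13, 13, ∞]
D(3):
  [∞, 8, 8, 53]
  [76, ∞, 68, 68]
  [42, 8, ∞, 90]
  [13, 13, 13, ∞]
D(4):
  [∞, 13, 13, 53]
  [76, ∞, 68, 68]
  [42, 13, ∞, 90]
  [13, 13, 13, ∞]
Answer: C*[3][2] = 13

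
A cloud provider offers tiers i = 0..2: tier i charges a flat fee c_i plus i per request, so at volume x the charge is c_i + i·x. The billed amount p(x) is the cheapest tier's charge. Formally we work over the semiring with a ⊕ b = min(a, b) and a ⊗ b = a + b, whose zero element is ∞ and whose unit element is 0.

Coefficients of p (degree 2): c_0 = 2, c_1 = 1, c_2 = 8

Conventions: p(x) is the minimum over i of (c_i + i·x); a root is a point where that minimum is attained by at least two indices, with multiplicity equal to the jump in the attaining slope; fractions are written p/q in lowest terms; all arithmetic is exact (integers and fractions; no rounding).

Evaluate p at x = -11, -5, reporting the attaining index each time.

p(-11) = min(2+0·(-11)=2, 1+1·(-11)=-10, 8+2·(-11)=-14) = -14 (attained by i=2)
p(-5) = min(2+0·(-5)=2, 1+1·(-5)=-4, 8+2·(-5)=-2) = -4 (attained by i=1)
Answer: p(-11) = -14; p(-5) = -4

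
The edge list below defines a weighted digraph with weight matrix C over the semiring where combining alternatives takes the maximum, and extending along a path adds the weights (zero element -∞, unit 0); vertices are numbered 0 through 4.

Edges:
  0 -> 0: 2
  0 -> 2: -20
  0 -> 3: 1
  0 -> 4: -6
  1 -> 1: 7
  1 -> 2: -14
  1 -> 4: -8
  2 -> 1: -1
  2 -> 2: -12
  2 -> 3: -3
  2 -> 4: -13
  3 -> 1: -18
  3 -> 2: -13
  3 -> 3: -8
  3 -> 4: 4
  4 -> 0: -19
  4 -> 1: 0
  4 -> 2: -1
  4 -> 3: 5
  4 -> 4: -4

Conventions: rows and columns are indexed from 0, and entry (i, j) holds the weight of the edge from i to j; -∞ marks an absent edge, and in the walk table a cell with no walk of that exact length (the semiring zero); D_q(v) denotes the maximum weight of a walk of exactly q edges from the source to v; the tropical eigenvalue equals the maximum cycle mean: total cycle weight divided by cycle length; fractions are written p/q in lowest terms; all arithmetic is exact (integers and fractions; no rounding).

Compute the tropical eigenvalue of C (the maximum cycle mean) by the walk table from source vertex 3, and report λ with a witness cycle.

q=0: [-∞, -∞, -∞, 0, -∞]
q=1: [-∞, -18, -13, -8, 4]
q=2: [-15, 4, 3, 9, 0]
q=3: [-13, 11, -1, 5, 13]
q=4: [-6, 18, 12, 18, 9]
q=5: [-4, 25, 8, 14, 22]
Optimal cycle mean attained by: cycle 1->1, total 7, length 1.
Answer: λ = 7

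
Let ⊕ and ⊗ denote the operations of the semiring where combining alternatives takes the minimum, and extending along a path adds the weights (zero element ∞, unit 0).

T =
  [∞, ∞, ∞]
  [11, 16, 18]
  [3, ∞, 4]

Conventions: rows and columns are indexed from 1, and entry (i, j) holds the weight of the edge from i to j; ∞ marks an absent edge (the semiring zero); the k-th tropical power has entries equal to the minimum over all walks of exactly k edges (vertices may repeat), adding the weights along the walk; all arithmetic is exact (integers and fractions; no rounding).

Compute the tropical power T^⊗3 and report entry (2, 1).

T^⊗2:
  [∞, ∞, ∞]
  [21, 32, 22]
  [7, ∞, 8]
T^⊗3:
  [∞, ∞, ∞]
  [25, 48, 26]
  [11, ∞, 12]
Key observation: the optimum is the walk 2->3->3->1, with weight 18 + 4 + 3 = 25.
Optimal value attained by: walk 2->3->3->1.
Answer: (T^⊗3)[2][1] = 25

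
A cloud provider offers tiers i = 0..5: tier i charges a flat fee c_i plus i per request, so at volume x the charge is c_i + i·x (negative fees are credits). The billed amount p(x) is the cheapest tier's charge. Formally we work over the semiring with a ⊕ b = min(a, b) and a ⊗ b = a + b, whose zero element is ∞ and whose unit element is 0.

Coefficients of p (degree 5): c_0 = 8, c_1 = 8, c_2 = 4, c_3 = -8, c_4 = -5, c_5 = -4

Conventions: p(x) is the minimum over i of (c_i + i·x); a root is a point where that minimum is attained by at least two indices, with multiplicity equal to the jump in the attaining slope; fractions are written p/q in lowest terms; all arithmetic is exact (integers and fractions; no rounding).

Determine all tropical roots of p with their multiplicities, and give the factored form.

hull edge (i=0, c=8) to (i=3, c=-8): slope -16/3, span 3
hull edge (i=3, c=-8) to (i=5, c=-4): slope 2, span 2
Factored form: p(x) = -4 ⊗ (x ⊕ (-2)) ⊗ (x ⊕ (-2)) ⊗ (x ⊕ 16/3) ⊗ (x ⊕ 16/3) ⊗ (x ⊕ 16/3)
Answer: roots = -2 (mult 2), 16/3 (mult 3)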